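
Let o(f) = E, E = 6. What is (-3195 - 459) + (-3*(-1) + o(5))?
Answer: -3645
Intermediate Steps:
o(f) = 6
(-3195 - 459) + (-3*(-1) + o(5)) = (-3195 - 459) + (-3*(-1) + 6) = -3654 + (3 + 6) = -3654 + 9 = -3645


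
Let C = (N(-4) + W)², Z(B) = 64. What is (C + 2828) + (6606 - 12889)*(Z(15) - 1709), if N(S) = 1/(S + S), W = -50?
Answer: 661816033/64 ≈ 1.0341e+7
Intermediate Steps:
N(S) = 1/(2*S)
C = 160801/64 (C = ((½)/(-4) - 50)² = ((½)*(-¼) - 50)² = (-⅛ - 50)² = (-401/8)² = 160801/64 ≈ 2512.5)
(C + 2828) + (6606 - 12889)*(Z(15) - 1709) = (160801/64 + 2828) + (6606 - 12889)*(64 - 1709) = 341793/64 - 6283*(-1645) = 341793/64 + 10335535 = 661816033/64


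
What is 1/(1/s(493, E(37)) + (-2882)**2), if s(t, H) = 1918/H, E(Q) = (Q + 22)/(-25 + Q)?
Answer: 23016/191169146843 ≈ 1.2040e-7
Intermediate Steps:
E(Q) = (22 + Q)/(-25 + Q)
1/(1/s(493, E(37)) + (-2882)**2) = 1/(1/(1918/(((22 + 37)/(-25 + 37)))) + (-2882)**2) = 1/(1/(1918/((59/12))) + 8305924) = 1/(1/(1918/(((1/12)*59))) + 8305924) = 1/(1/(1918/(59/12)) + 8305924) = 1/(1/(1918*(12/59)) + 8305924) = 1/(1/(23016/59) + 8305924) = 1/(59/23016 + 8305924) = 1/(191169146843/23016) = 23016/191169146843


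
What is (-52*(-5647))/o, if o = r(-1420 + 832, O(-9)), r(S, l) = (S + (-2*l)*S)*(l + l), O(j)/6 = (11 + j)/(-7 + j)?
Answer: 293644/2205 ≈ 133.17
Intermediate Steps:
O(j) = 6*(11 + j)/(-7 + j) (O(j) = 6*((11 + j)/(-7 + j)) = 6*(11 + j)/(-7 + j))
r(S, l) = 2*l*(S - 2*S*l) (r(S, l) = (S - 2*S*l)*(2*l) = 2*l*(S - 2*S*l))
o = 2205 (o = 2*(-1420 + 832)*(6*(11 - 9)/(-7 - 9))*(1 - 12*(11 - 9)/(-7 - 9)) = 2*(-588)*(6*2/(-16))*(1 - 12*2/(-16)) = 2*(-588)*(6*(-1/16)*2)*(1 - 12*(-1)*2/16) = 2*(-588)*(-¾)*(1 - 2*(-¾)) = 2*(-588)*(-¾)*(1 + 3/2) = 2*(-588)*(-¾)*(5/2) = 2205)
(-52*(-5647))/o = -52*(-5647)/2205 = 293644*(1/2205) = 293644/2205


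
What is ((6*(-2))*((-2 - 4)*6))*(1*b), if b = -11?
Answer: -4752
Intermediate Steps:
((6*(-2))*((-2 - 4)*6))*(1*b) = ((6*(-2))*((-2 - 4)*6))*(1*(-11)) = -(-72)*6*(-11) = -12*(-36)*(-11) = 432*(-11) = -4752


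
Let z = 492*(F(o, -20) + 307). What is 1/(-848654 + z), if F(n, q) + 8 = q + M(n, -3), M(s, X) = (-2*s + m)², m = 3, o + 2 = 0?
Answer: -1/687278 ≈ -1.4550e-6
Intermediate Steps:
o = -2 (o = -2 + 0 = -2)
M(s, X) = (3 - 2*s)² (M(s, X) = (-2*s + 3)² = (3 - 2*s)²)
F(n, q) = -8 + q + (-3 + 2*n)² (F(n, q) = -8 + (q + (-3 + 2*n)²) = -8 + q + (-3 + 2*n)²)
z = 161376 (z = 492*((-8 - 20 + (-3 + 2*(-2))²) + 307) = 492*((-8 - 20 + (-3 - 4)²) + 307) = 492*((-8 - 20 + (-7)²) + 307) = 492*((-8 - 20 + 49) + 307) = 492*(21 + 307) = 492*328 = 161376)
1/(-848654 + z) = 1/(-848654 + 161376) = 1/(-687278) = -1/687278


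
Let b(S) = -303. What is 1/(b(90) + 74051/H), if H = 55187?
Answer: -55187/16647610 ≈ -0.0033150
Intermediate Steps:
1/(b(90) + 74051/H) = 1/(-303 + 74051/55187) = 1/(-16647610/55187) = -55187/16647610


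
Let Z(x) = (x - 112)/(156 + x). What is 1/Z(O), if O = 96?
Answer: -63/4 ≈ -15.750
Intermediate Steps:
Z(x) = (-112 + x)/(156 + x)
1/Z(O) = 1/((-112 + 96)/(156 + 96)) = 1/(-16/252) = 1/((1/252)*(-16)) = 1/(-4/63) = -63/4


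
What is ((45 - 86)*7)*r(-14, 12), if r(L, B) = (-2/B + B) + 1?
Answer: -22099/6 ≈ -3683.2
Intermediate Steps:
r(L, B) = 1 + B - 2/B (r(L, B) = (B - 2/B) + 1 = 1 + B - 2/B)
((45 - 86)*7)*r(-14, 12) = ((45 - 86)*7)*(1 + 12 - 2/12) = (-41*7)*(1 + 12 - 2*1/12) = -287*(1 + 12 - ⅙) = -287*77/6 = -22099/6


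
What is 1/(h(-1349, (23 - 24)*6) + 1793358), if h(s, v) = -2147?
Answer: 1/1791211 ≈ 5.5828e-7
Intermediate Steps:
1/(h(-1349, (23 - 24)*6) + 1793358) = 1/(-2147 + 1793358) = 1/1791211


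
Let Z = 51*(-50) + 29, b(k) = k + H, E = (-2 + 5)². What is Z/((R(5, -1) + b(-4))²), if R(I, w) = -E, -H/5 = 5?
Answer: -2521/1444 ≈ -1.7458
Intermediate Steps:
H = -25 (H = -5*5 = -25)
E = 9 (E = 3² = 9)
b(k) = -25 + k (b(k) = k - 25 = -25 + k)
R(I, w) = -9 (R(I, w) = -1*9 = -9)
Z = -2521 (Z = -2550 + 29 = -2521)
Z/((R(5, -1) + b(-4))²) = -2521/(-9 + (-25 - 4))² = -2521/(-9 - 29)² = -2521/((-38)²) = -2521/1444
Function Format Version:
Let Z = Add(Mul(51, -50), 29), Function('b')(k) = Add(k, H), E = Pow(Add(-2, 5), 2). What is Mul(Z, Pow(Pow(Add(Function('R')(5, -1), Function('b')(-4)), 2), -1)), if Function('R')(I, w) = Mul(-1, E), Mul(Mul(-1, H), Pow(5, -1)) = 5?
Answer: Rational(-2521, 1444) ≈ -1.7458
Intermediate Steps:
H = -25 (H = Mul(-5, 5) = -25)
E = 9 (E = Pow(3, 2) = 9)
Function('b')(k) = Add(-25, k) (Function('b')(k) = Add(k, -25) = Add(-25, k))
Function('R')(I, w) = -9 (Function('R')(I, w) = Mul(-1, 9) = -9)
Z = -2521 (Z = Add(-2550, 29) = -2521)
Mul(Z, Pow(Pow(Add(Function('R')(5, -1), Function('b')(-4)), 2), -1)) = Mul(-2521, Pow(Pow(Add(-9, Add(-25, -4)), 2), -1)) = Mul(-2521, Pow(Pow(Add(-9, -29), 2), -1)) = Mul(-2521, Pow(Pow(-38, 2), -1)) = Mul(-2521, Pow(1444, -1)) = Mul(-2521, Rational(1, 1444)) = Rational(-2521, 1444)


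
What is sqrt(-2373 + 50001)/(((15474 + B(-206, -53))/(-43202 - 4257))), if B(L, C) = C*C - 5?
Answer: -2989917*sqrt(3)/9139 ≈ -566.66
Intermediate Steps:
B(L, C) = -5 + C**2 (B(L, C) = C**2 - 5 = -5 + C**2)
sqrt(-2373 + 50001)/(((15474 + B(-206, -53))/(-43202 - 4257))) = sqrt(-2373 + 50001)/(((15474 + (-5 + (-53)**2))/(-43202 - 4257))) = sqrt(47628)/(((15474 + (-5 + 2809))/(-47459))) = (126*sqrt(3))/(((15474 + 2804)*(-1/47459))) = (126*sqrt(3))/((18278*(-1/47459))) = (126*sqrt(3))/(-18278/47459) = (126*sqrt(3))*(-47459/18278) = -2989917*sqrt(3)/9139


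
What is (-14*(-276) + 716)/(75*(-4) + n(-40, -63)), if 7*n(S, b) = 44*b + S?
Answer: -8015/1228 ≈ -6.5269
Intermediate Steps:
n(S, b) = S/7 + 44*b/7 (n(S, b) = (44*b + S)/7 = (S + 44*b)/7 = S/7 + 44*b/7)
(-14*(-276) + 716)/(75*(-4) + n(-40, -63)) = (-14*(-276) + 716)/(75*(-4) + ((1/7)*(-40) + (44/7)*(-63))) = (3864 + 716)/(-300 + (-40/7 - 396)) = 4580/(-300 - 2812/7) = 4580/(-4912/7) = 4580*(-7/4912) = -8015/1228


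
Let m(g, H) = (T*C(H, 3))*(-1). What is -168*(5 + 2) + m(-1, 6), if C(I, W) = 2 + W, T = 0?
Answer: -1176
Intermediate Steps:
m(g, H) = 0 (m(g, H) = (0*(2 + 3))*(-1) = (0*5)*(-1) = 0*(-1) = 0)
-168*(5 + 2) + m(-1, 6) = -168*(5 + 2) + 0 = -168*7 + 0 = -42*28 + 0 = -1176 + 0 = -1176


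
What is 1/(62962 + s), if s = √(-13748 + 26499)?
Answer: 62962/3964200693 - √12751/3964200693 ≈ 1.5854e-5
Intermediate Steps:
s = √12751 ≈ 112.92
1/(62962 + s) = 1/(62962 + √12751)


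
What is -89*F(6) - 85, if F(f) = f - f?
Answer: -85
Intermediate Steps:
F(f) = 0
-89*F(6) - 85 = -89*0 - 85 = 0 - 85 = -85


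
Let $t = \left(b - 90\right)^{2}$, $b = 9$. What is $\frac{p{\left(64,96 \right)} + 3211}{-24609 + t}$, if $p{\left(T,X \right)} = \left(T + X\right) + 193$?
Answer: $- \frac{297}{1504} \approx -0.19747$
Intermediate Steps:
$p{\left(T,X \right)} = 193 + T + X$
$t = 6561$ ($t = \left(9 - 90\right)^{2} = \left(-81\right)^{2} = 6561$)
$\frac{p{\left(64,96 \right)} + 3211}{-24609 + t} = \frac{\left(193 + 64 + 96\right) + 3211}{-24609 + 6561} = \frac{353 + 3211}{-18048} = 3564 \left(- \frac{1}{18048}\right) = - \frac{297}{1504}$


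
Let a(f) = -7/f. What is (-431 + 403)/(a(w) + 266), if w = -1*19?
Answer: -76/723 ≈ -0.10512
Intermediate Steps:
w = -19
(-431 + 403)/(a(w) + 266) = (-431 + 403)/(-7/(-19) + 266) = -28/(-7*(-1/19) + 266) = -28/(7/19 + 266) = -28/5061/19 = -28*19/5061 = -76/723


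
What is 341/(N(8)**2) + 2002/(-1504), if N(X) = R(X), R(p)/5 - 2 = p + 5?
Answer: -5374193/4230000 ≈ -1.2705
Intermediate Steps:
R(p) = 35 + 5*p (R(p) = 10 + 5*(p + 5) = 10 + 5*(5 + p) = 10 + (25 + 5*p) = 35 + 5*p)
N(X) = 35 + 5*X
341/(N(8)**2) + 2002/(-1504) = 341/((35 + 5*8)**2) + 2002/(-1504) = 341/((35 + 40)**2) + 2002*(-1/1504) = 341/(75**2) - 1001/752 = 341/5625 - 1001/752 = -5374193/4230000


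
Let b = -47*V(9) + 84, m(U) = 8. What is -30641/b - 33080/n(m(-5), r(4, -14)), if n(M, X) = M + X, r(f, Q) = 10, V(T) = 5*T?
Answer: -11105657/6093 ≈ -1822.7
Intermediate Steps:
b = -2031 (b = -235*9 + 84 = -47*45 + 84 = -2115 + 84 = -2031)
-30641/b - 33080/n(m(-5), r(4, -14)) = -30641/(-2031) - 33080/(8 + 10) = -30641*(-1/2031) - 33080/18 = 30641/2031 - 33080*1/18 = 30641/2031 - 16540/9 = -11105657/6093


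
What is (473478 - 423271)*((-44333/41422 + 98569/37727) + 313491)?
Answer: 24596585488557326367/1562727794 ≈ 1.5740e+10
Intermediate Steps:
(473478 - 423271)*((-44333/41422 + 98569/37727) + 313491) = 50207*((-44333*1/41422 + 98569*(1/37727)) + 313491) = 50207*((-44333/41422 + 98569/37727) + 313491) = 50207*(2410374027/1562727794 + 313491) = 50207*(489903509242881/1562727794) = 24596585488557326367/1562727794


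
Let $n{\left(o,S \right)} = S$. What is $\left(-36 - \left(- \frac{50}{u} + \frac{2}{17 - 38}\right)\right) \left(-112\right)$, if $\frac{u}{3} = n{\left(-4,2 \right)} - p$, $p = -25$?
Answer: $\frac{320128}{81} \approx 3952.2$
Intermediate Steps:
$u = 81$ ($u = 3 \left(2 - -25\right) = 3 \left(2 + 25\right) = 3 \cdot 27 = 81$)
$\left(-36 - \left(- \frac{50}{u} + \frac{2}{17 - 38}\right)\right) \left(-112\right) = \left(-36 + \left(\frac{50}{81} - \frac{2}{17 - 38}\right)\right) \left(-112\right) = \left(-36 + \left(50 \cdot \frac{1}{81} - \frac{2}{-21}\right)\right) \left(-112\right) = \left(-36 + \left(\frac{50}{81} - - \frac{2}{21}\right)\right) \left(-112\right) = \left(-36 + \left(\frac{50}{81} + \frac{2}{21}\right)\right) \left(-112\right) = \left(-36 + \frac{404}{567}\right) \left(-112\right) = \left(- \frac{20008}{567}\right) \left(-112\right) = \frac{320128}{81}$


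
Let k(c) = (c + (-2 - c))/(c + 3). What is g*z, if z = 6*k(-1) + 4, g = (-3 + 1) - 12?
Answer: 28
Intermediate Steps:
g = -14 (g = -2 - 12 = -14)
k(c) = -2/(3 + c)
z = -2 (z = 6*(-2/(3 - 1)) + 4 = 6*(-2/2) + 4 = 6*(-2*1/2) + 4 = 6*(-1) + 4 = -6 + 4 = -2)
g*z = -14*(-2) = 28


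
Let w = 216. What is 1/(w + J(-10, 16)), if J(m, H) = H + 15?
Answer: 1/247 ≈ 0.0040486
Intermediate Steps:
J(m, H) = 15 + H
1/(w + J(-10, 16)) = 1/(216 + (15 + 16)) = 1/(216 + 31) = 1/247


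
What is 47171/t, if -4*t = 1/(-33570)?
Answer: 6334121880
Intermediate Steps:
t = 1/134280 (t = -1/4/(-33570) = -1/4*(-1/33570) = 1/134280 ≈ 7.4471e-6)
47171/t = 47171/(1/134280) = 47171*134280 = 6334121880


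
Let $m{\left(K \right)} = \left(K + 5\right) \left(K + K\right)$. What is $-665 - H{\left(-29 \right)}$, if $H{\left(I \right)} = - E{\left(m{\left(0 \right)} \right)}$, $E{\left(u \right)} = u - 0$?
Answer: $-665$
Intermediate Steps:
$m{\left(K \right)} = 2 K \left(5 + K\right)$ ($m{\left(K \right)} = \left(5 + K\right) 2 K = 2 K \left(5 + K\right)$)
$E{\left(u \right)} = u$ ($E{\left(u \right)} = u + 0 = u$)
$H{\left(I \right)} = 0$ ($H{\left(I \right)} = - 2 \cdot 0 \left(5 + 0\right) = - 2 \cdot 0 \cdot 5 = \left(-1\right) 0 = 0$)
$-665 - H{\left(-29 \right)} = -665 - 0 = -665 + 0 = -665$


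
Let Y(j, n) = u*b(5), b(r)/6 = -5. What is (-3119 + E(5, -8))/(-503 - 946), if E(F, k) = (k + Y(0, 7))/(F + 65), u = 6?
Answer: 109259/50715 ≈ 2.1544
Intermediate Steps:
b(r) = -30 (b(r) = 6*(-5) = -30)
Y(j, n) = -180 (Y(j, n) = 6*(-30) = -180)
E(F, k) = (-180 + k)/(65 + F) (E(F, k) = (k - 180)/(F + 65) = (-180 + k)/(65 + F))
(-3119 + E(5, -8))/(-503 - 946) = (-3119 + (-180 - 8)/(65 + 5))/(-503 - 946) = (-3119 - 188/70)/(-1449) = (-3119 + (1/70)*(-188))*(-1/1449) = (-3119 - 94/35)*(-1/1449) = -109259/35*(-1/1449) = 109259/50715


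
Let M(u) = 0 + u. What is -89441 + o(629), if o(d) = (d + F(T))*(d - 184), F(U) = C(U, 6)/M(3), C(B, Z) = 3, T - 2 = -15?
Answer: 190909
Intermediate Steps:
T = -13 (T = 2 - 15 = -13)
M(u) = u
F(U) = 1 (F(U) = 3/3 = 3*(1/3) = 1)
o(d) = (1 + d)*(-184 + d) (o(d) = (d + 1)*(d - 184) = (1 + d)*(-184 + d))
-89441 + o(629) = -89441 + (-184 + 629**2 - 183*629) = -89441 + (-184 + 395641 - 115107) = -89441 + 280350 = 190909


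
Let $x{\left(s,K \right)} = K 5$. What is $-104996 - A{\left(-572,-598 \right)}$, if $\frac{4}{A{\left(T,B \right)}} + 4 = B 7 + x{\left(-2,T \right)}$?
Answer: $- \frac{370110898}{3525} \approx -1.05 \cdot 10^{5}$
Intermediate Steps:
$x{\left(s,K \right)} = 5 K$
$A{\left(T,B \right)} = \frac{4}{-4 + 5 T + 7 B}$ ($A{\left(T,B \right)} = \frac{4}{-4 + \left(B 7 + 5 T\right)} = \frac{4}{-4 + \left(7 B + 5 T\right)} = \frac{4}{-4 + \left(5 T + 7 B\right)} = \frac{4}{-4 + 5 T + 7 B}$)
$-104996 - A{\left(-572,-598 \right)} = -104996 - \frac{4}{-4 + 5 \left(-572\right) + 7 \left(-598\right)} = -104996 - \frac{4}{-4 - 2860 - 4186} = -104996 - \frac{4}{-7050} = -104996 - 4 \left(- \frac{1}{7050}\right) = -104996 - - \frac{2}{3525} = -104996 + \frac{2}{3525} = - \frac{370110898}{3525}$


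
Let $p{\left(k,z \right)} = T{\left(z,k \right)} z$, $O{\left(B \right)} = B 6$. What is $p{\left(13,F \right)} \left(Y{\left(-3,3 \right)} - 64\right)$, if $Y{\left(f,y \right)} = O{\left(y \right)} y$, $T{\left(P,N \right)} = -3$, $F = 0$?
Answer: $0$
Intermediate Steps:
$O{\left(B \right)} = 6 B$
$p{\left(k,z \right)} = - 3 z$
$Y{\left(f,y \right)} = 6 y^{2}$ ($Y{\left(f,y \right)} = 6 y y = 6 y^{2}$)
$p{\left(13,F \right)} \left(Y{\left(-3,3 \right)} - 64\right) = \left(-3\right) 0 \left(6 \cdot 3^{2} - 64\right) = 0 \left(6 \cdot 9 - 64\right) = 0 \left(54 - 64\right) = 0 \left(-10\right) = 0$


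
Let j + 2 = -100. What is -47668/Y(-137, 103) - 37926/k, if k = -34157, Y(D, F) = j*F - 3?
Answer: 2026760210/358955913 ≈ 5.6463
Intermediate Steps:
j = -102 (j = -2 - 100 = -102)
Y(D, F) = -3 - 102*F (Y(D, F) = -102*F - 3 = -3 - 102*F)
-47668/Y(-137, 103) - 37926/k = -47668/(-3 - 102*103) - 37926/(-34157) = -47668/(-3 - 10506) - 37926*(-1/34157) = -47668/(-10509) + 37926/34157 = -47668*(-1/10509) + 37926/34157 = 47668/10509 + 37926/34157 = 2026760210/358955913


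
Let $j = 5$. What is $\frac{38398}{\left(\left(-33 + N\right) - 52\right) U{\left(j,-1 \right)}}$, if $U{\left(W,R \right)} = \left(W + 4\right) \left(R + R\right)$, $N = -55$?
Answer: $\frac{19199}{1260} \approx 15.237$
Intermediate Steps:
$U{\left(W,R \right)} = 2 R \left(4 + W\right)$ ($U{\left(W,R \right)} = \left(4 + W\right) 2 R = 2 R \left(4 + W\right)$)
$\frac{38398}{\left(\left(-33 + N\right) - 52\right) U{\left(j,-1 \right)}} = \frac{38398}{\left(\left(-33 - 55\right) - 52\right) 2 \left(-1\right) \left(4 + 5\right)} = \frac{38398}{\left(-88 - 52\right) 2 \left(-1\right) 9} = \frac{38398}{\left(-140\right) \left(-18\right)} = \frac{38398}{2520} = 38398 \cdot \frac{1}{2520} = \frac{19199}{1260}$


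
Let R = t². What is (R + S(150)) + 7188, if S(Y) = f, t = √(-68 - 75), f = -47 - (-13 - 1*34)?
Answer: 7045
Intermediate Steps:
f = 0 (f = -47 - (-13 - 34) = -47 - 1*(-47) = -47 + 47 = 0)
t = I*√143 (t = √(-143) = I*√143 ≈ 11.958*I)
S(Y) = 0
R = -143 (R = (I*√143)² = -143)
(R + S(150)) + 7188 = (-143 + 0) + 7188 = -143 + 7188 = 7045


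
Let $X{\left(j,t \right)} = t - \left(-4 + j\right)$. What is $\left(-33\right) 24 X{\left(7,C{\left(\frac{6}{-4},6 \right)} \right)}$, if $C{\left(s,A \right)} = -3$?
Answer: $4752$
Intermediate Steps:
$X{\left(j,t \right)} = 4 + t - j$
$\left(-33\right) 24 X{\left(7,C{\left(\frac{6}{-4},6 \right)} \right)} = \left(-33\right) 24 \left(4 - 3 - 7\right) = - 792 \left(4 - 3 - 7\right) = \left(-792\right) \left(-6\right) = 4752$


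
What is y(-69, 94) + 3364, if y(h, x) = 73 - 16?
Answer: 3421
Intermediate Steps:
y(h, x) = 57
y(-69, 94) + 3364 = 57 + 3364 = 3421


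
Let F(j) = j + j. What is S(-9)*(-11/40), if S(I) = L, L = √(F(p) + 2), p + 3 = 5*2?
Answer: -11/10 ≈ -1.1000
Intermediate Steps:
p = 7 (p = -3 + 5*2 = -3 + 10 = 7)
F(j) = 2*j
L = 4 (L = √(2*7 + 2) = √(14 + 2) = √16 = 4)
S(I) = 4
S(-9)*(-11/40) = 4*(-11/40) = -11/10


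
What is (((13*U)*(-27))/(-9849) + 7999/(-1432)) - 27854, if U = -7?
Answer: -18710888307/671608 ≈ -27860.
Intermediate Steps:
(((13*U)*(-27))/(-9849) + 7999/(-1432)) - 27854 = (((13*(-7))*(-27))/(-9849) + 7999/(-1432)) - 27854 = (-91*(-27)*(-1/9849) + 7999*(-1/1432)) - 27854 = (2457*(-1/9849) - 7999/1432) - 27854 = (-117/469 - 7999/1432) - 27854 = -3919075/671608 - 27854 = -18710888307/671608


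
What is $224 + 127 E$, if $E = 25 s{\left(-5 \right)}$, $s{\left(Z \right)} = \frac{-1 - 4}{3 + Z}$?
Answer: $\frac{16323}{2} \approx 8161.5$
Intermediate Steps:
$s{\left(Z \right)} = - \frac{5}{3 + Z}$
$E = \frac{125}{2}$ ($E = 25 \left(- \frac{5}{3 - 5}\right) = 25 \left(- \frac{5}{-2}\right) = 25 \left(\left(-5\right) \left(- \frac{1}{2}\right)\right) = 25 \cdot \frac{5}{2} = \frac{125}{2} \approx 62.5$)
$224 + 127 E = 224 + 127 \cdot \frac{125}{2} = 224 + \frac{15875}{2} = \frac{16323}{2}$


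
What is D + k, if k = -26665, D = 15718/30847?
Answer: -822519537/30847 ≈ -26665.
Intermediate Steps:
D = 15718/30847 (D = 15718*(1/30847) = 15718/30847 ≈ 0.50955)
D + k = 15718/30847 - 26665 = -822519537/30847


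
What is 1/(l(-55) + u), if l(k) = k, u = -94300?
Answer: -1/94355 ≈ -1.0598e-5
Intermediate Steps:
1/(l(-55) + u) = 1/(-55 - 94300) = 1/(-94355) = -1/94355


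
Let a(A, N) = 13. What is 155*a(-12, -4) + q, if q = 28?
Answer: 2043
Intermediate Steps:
155*a(-12, -4) + q = 155*13 + 28 = 2015 + 28 = 2043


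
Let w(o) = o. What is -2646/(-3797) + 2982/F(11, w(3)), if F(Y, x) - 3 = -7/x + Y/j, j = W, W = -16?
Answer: -543484746/3797 ≈ -1.4314e+5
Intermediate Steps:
j = -16
F(Y, x) = 3 - 7/x - Y/16 (F(Y, x) = 3 + (-7/x + Y/(-16)) = 3 + (-7/x + Y*(-1/16)) = 3 + (-7/x - Y/16) = 3 - 7/x - Y/16)
-2646/(-3797) + 2982/F(11, w(3)) = -2646/(-3797) + 2982/(3 - 7/3 - 1/16*11) = -2646*(-1/3797) + 2982/(3 - 7*⅓ - 11/16) = 2646/3797 + 2982/(3 - 7/3 - 11/16) = 2646/3797 + 2982/(-1/48) = 2646/3797 + 2982*(-48) = 2646/3797 - 143136 = -543484746/3797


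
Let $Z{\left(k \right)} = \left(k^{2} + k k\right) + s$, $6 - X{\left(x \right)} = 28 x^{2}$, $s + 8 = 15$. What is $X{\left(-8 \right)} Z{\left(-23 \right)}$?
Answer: $-1902090$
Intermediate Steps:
$s = 7$ ($s = -8 + 15 = 7$)
$X{\left(x \right)} = 6 - 28 x^{2}$
$Z{\left(k \right)} = 7 + 2 k^{2}$ ($Z{\left(k \right)} = \left(k^{2} + k k\right) + 7 = \left(k^{2} + k^{2}\right) + 7 = 2 k^{2} + 7 = 7 + 2 k^{2}$)
$X{\left(-8 \right)} Z{\left(-23 \right)} = \left(6 - 28 \left(-8\right)^{2}\right) \left(7 + 2 \left(-23\right)^{2}\right) = \left(6 - 1792\right) \left(7 + 2 \cdot 529\right) = \left(6 - 1792\right) \left(7 + 1058\right) = \left(-1786\right) 1065 = -1902090$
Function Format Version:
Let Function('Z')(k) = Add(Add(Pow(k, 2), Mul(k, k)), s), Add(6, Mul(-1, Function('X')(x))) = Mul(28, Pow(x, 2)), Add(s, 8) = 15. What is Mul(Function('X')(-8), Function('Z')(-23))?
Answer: -1902090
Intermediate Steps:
s = 7 (s = Add(-8, 15) = 7)
Function('X')(x) = Add(6, Mul(-28, Pow(x, 2))) (Function('X')(x) = Add(6, Mul(-1, Mul(28, Pow(x, 2)))) = Add(6, Mul(-28, Pow(x, 2))))
Function('Z')(k) = Add(7, Mul(2, Pow(k, 2))) (Function('Z')(k) = Add(Add(Pow(k, 2), Mul(k, k)), 7) = Add(Add(Pow(k, 2), Pow(k, 2)), 7) = Add(Mul(2, Pow(k, 2)), 7) = Add(7, Mul(2, Pow(k, 2))))
Mul(Function('X')(-8), Function('Z')(-23)) = Mul(Add(6, Mul(-28, Pow(-8, 2))), Add(7, Mul(2, Pow(-23, 2)))) = Mul(Add(6, Mul(-28, 64)), Add(7, Mul(2, 529))) = Mul(Add(6, -1792), Add(7, 1058)) = Mul(-1786, 1065) = -1902090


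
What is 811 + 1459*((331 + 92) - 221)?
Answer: 295529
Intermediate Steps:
811 + 1459*((331 + 92) - 221) = 811 + 1459*(423 - 221) = 811 + 1459*202 = 811 + 294718 = 295529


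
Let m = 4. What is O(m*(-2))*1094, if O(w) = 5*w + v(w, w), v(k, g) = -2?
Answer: -45948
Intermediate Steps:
O(w) = -2 + 5*w (O(w) = 5*w - 2 = -2 + 5*w)
O(m*(-2))*1094 = (-2 + 5*(4*(-2)))*1094 = (-2 + 5*(-8))*1094 = (-2 - 40)*1094 = -42*1094 = -45948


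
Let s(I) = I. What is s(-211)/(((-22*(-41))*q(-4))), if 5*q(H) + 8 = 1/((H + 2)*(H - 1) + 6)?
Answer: 8440/57277 ≈ 0.14735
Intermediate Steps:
q(H) = -8/5 + 1/(5*(6 + (-1 + H)*(2 + H))) (q(H) = -8/5 + 1/(5*((H + 2)*(H - 1) + 6)) = -8/5 + 1/(5*((2 + H)*(-1 + H) + 6)) = -8/5 + 1/(5*((-1 + H)*(2 + H) + 6)) = -8/5 + 1/(5*(6 + (-1 + H)*(2 + H))))
s(-211)/(((-22*(-41))*q(-4))) = -211*5*(4 - 4 + (-4)²)/(902*(-31 - 8*(-4) - 8*(-4)²)) = -211*5*(4 - 4 + 16)/(902*(-31 + 32 - 8*16)) = -211*40/(451*(-31 + 32 - 128)) = -211/(902*((⅕)*(1/16)*(-127))) = -211/(902*(-127/80)) = -211/(-57277/40) = -211*(-40/57277) = 8440/57277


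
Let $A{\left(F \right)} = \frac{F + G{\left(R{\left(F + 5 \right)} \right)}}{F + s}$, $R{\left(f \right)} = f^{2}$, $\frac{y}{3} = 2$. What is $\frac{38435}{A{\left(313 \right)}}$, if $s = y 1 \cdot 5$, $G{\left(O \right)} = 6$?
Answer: $\frac{13183205}{319} \approx 41327.0$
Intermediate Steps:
$y = 6$ ($y = 3 \cdot 2 = 6$)
$s = 30$ ($s = 6 \cdot 1 \cdot 5 = 6 \cdot 5 = 30$)
$A{\left(F \right)} = \frac{6 + F}{30 + F}$ ($A{\left(F \right)} = \frac{F + 6}{F + 30} = \frac{6 + F}{30 + F}$)
$\frac{38435}{A{\left(313 \right)}} = \frac{38435}{\frac{1}{30 + 313} \left(6 + 313\right)} = \frac{38435}{\frac{1}{343} \cdot 319} = \frac{38435}{\frac{319}{343}} = 38435 \cdot \frac{343}{319} = \frac{13183205}{319}$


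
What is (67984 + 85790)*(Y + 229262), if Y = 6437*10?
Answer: 45152967168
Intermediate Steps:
Y = 64370
(67984 + 85790)*(Y + 229262) = (67984 + 85790)*(64370 + 229262) = 153774*293632 = 45152967168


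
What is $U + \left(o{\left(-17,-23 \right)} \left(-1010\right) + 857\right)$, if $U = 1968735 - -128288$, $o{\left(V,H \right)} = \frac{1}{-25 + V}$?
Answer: $\frac{44055985}{21} \approx 2.0979 \cdot 10^{6}$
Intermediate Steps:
$U = 2097023$ ($U = 1968735 + 128288 = 2097023$)
$U + \left(o{\left(-17,-23 \right)} \left(-1010\right) + 857\right) = 2097023 + \left(\frac{1}{-25 - 17} \left(-1010\right) + 857\right) = 2097023 + \left(\frac{1}{-42} \left(-1010\right) + 857\right) = 2097023 + \left(\left(- \frac{1}{42}\right) \left(-1010\right) + 857\right) = 2097023 + \left(\frac{505}{21} + 857\right) = 2097023 + \frac{18502}{21} = \frac{44055985}{21}$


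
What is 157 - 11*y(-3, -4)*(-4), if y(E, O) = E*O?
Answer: 685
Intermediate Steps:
157 - 11*y(-3, -4)*(-4) = 157 - 11*(-3*(-4))*(-4) = 157 - 11*12*(-4) = 157 - 132*(-4) = 157 - 1*(-528) = 157 + 528 = 685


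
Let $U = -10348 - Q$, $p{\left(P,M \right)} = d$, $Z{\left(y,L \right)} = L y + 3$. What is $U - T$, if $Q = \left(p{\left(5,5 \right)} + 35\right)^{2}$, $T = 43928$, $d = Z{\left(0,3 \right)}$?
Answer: $-55720$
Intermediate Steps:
$Z{\left(y,L \right)} = 3 + L y$
$d = 3$ ($d = 3 + 3 \cdot 0 = 3 + 0 = 3$)
$p{\left(P,M \right)} = 3$
$Q = 1444$ ($Q = \left(3 + 35\right)^{2} = 38^{2} = 1444$)
$U = -11792$ ($U = -10348 - 1444 = -11792$)
$U - T = -11792 - 43928 = -55720$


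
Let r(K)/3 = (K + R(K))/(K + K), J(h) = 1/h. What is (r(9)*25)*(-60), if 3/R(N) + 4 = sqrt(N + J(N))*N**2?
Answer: -67233750/29881 - 10125*sqrt(82)/29881 ≈ -2253.1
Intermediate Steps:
R(N) = 3/(-4 + N**2*sqrt(N + 1/N)) (R(N) = 3/(-4 + sqrt(N + 1/N)*N**2) = 3/(-4 + N**2*sqrt(N + 1/N)))
r(K) = 3*(K + 3/(-4 + K**2*sqrt(K + 1/K)))/(2*K) (r(K) = 3*((K + 3/(-4 + K**2*sqrt(K + 1/K)))/(K + K)) = 3*((K + 3/(-4 + K**2*sqrt(K + 1/K)))/((2*K))) = 3*((K + 3/(-4 + K**2*sqrt(K + 1/K)))*(1/(2*K))) = 3*((K + 3/(-4 + K**2*sqrt(K + 1/K)))/(2*K)) = 3*(K + 3/(-4 + K**2*sqrt(K + 1/K)))/(2*K))
(r(9)*25)*(-60) = (((3/2)*(3 - 4*9 + 9**3*sqrt(9 + 1/9))/(9*(-4 + 9**2*sqrt(9 + 1/9))))*25)*(-60) = (((3/2)*(1/9)*(3 - 36 + 729*sqrt(9 + 1/9))/(-4 + 81*sqrt(9 + 1/9)))*25)*(-60) = (((3/2)*(1/9)*(3 - 36 + 729*sqrt(82/9))/(-4 + 81*sqrt(82/9)))*25)*(-60) = (((3/2)*(1/9)*(3 - 36 + 729*(sqrt(82)/3))/(-4 + 81*(sqrt(82)/3)))*25)*(-60) = (((3/2)*(1/9)*(3 - 36 + 243*sqrt(82))/(-4 + 27*sqrt(82)))*25)*(-60) = (((3/2)*(1/9)*(-33 + 243*sqrt(82))/(-4 + 27*sqrt(82)))*25)*(-60) = (((-33 + 243*sqrt(82))/(6*(-4 + 27*sqrt(82))))*25)*(-60) = (25*(-33 + 243*sqrt(82))/(6*(-4 + 27*sqrt(82))))*(-60) = -250*(-33 + 243*sqrt(82))/(-4 + 27*sqrt(82))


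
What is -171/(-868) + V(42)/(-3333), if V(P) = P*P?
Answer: -320403/964348 ≈ -0.33225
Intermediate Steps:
V(P) = P**2
-171/(-868) + V(42)/(-3333) = -171/(-868) + 42**2/(-3333) = -171*(-1/868) + 1764*(-1/3333) = 171/868 - 588/1111 = -320403/964348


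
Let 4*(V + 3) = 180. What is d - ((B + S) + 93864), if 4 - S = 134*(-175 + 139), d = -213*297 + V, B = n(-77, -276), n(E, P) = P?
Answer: -161635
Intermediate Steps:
B = -276
V = 42 (V = -3 + (¼)*180 = -3 + 45 = 42)
d = -63219 (d = -213*297 + 42 = -63261 + 42 = -63219)
S = 4828 (S = 4 - 134*(-175 + 139) = 4 - 134*(-36) = 4 - 1*(-4824) = 4 + 4824 = 4828)
d - ((B + S) + 93864) = -63219 - ((-276 + 4828) + 93864) = -63219 - (4552 + 93864) = -63219 - 1*98416 = -63219 - 98416 = -161635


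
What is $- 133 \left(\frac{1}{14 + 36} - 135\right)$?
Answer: $\frac{897617}{50} \approx 17952.0$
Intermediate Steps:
$- 133 \left(\frac{1}{14 + 36} - 135\right) = - 133 \left(\frac{1}{50} - 135\right) = \left(-133\right) \left(- \frac{6749}{50}\right) = \frac{897617}{50}$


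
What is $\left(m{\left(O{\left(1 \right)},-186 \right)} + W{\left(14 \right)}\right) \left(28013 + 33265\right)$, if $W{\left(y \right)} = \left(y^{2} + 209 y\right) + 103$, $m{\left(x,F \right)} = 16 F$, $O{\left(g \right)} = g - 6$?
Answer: $15258222$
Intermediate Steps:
$O{\left(g \right)} = -6 + g$ ($O{\left(g \right)} = g - 6 = -6 + g$)
$W{\left(y \right)} = 103 + y^{2} + 209 y$
$\left(m{\left(O{\left(1 \right)},-186 \right)} + W{\left(14 \right)}\right) \left(28013 + 33265\right) = \left(16 \left(-186\right) + \left(103 + 14^{2} + 209 \cdot 14\right)\right) \left(28013 + 33265\right) = \left(-2976 + \left(103 + 196 + 2926\right)\right) 61278 = \left(-2976 + 3225\right) 61278 = 249 \cdot 61278 = 15258222$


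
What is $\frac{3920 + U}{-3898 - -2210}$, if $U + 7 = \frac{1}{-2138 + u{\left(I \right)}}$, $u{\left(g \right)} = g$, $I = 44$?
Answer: $- \frac{8193821}{3534672} \approx -2.3181$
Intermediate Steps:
$U = - \frac{14659}{2094}$ ($U = -7 + \frac{1}{-2138 + 44} = -7 + \frac{1}{-2094} = -7 - \frac{1}{2094} = - \frac{14659}{2094} \approx -7.0005$)
$\frac{3920 + U}{-3898 - -2210} = \frac{3920 - \frac{14659}{2094}}{-3898 - -2210} = \frac{8193821}{2094 \left(-3898 + 2210\right)} = \frac{8193821}{2094 \left(-1688\right)} = \frac{8193821}{2094} \left(- \frac{1}{1688}\right) = - \frac{8193821}{3534672}$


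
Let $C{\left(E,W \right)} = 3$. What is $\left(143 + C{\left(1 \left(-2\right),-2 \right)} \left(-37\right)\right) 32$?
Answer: $1024$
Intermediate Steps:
$\left(143 + C{\left(1 \left(-2\right),-2 \right)} \left(-37\right)\right) 32 = \left(143 + 3 \left(-37\right)\right) 32 = \left(143 - 111\right) 32 = 32 \cdot 32 = 1024$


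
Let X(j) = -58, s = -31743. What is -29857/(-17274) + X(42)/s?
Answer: 316250881/182776194 ≈ 1.7303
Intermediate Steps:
-29857/(-17274) + X(42)/s = -29857/(-17274) - 58/(-31743) = -29857*(-1/17274) - 58*(-1/31743) = 29857/17274 + 58/31743 = 316250881/182776194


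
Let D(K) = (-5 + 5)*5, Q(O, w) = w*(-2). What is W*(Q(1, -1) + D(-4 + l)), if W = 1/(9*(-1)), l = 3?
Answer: -2/9 ≈ -0.22222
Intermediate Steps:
Q(O, w) = -2*w
D(K) = 0 (D(K) = 0*5 = 0)
W = -1/9 (W = 1/(-9) = -1/9 ≈ -0.11111)
W*(Q(1, -1) + D(-4 + l)) = -(-2*(-1) + 0)/9 = -(2 + 0)/9 = -1/9*2 = -2/9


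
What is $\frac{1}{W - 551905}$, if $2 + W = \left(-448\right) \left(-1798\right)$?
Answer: $\frac{1}{253597} \approx 3.9433 \cdot 10^{-6}$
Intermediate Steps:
$W = 805502$ ($W = -2 - -805504 = -2 + 805504 = 805502$)
$\frac{1}{W - 551905} = \frac{1}{805502 - 551905} = \frac{1}{253597}$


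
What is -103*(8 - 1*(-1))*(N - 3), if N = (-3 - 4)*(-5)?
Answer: -29664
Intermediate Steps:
N = 35 (N = -7*(-5) = 35)
-103*(8 - 1*(-1))*(N - 3) = -103*(8 - 1*(-1))*(35 - 3) = -103*(8 + 1)*32 = -927*32 = -103*288 = -29664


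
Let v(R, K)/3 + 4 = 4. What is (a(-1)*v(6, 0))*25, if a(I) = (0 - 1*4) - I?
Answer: 0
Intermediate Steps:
v(R, K) = 0 (v(R, K) = -12 + 3*4 = -12 + 12 = 0)
a(I) = -4 - I (a(I) = (0 - 4) - I = -4 - I)
(a(-1)*v(6, 0))*25 = ((-4 - 1*(-1))*0)*25 = ((-4 + 1)*0)*25 = -3*0*25 = 0*25 = 0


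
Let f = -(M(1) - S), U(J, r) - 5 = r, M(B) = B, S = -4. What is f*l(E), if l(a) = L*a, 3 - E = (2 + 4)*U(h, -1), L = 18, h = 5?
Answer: 1890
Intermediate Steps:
U(J, r) = 5 + r
E = -21 (E = 3 - (2 + 4)*(5 - 1) = 3 - 6*4 = 3 - 1*24 = 3 - 24 = -21)
f = -5 (f = -(1 - 1*(-4)) = -(1 + 4) = -1*5 = -5)
l(a) = 18*a
f*l(E) = -90*(-21) = -5*(-378) = 1890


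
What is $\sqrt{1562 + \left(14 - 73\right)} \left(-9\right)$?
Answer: $- 27 \sqrt{167} \approx -348.92$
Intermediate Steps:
$\sqrt{1562 + \left(14 - 73\right)} \left(-9\right) = \sqrt{1562 - 59} \left(-9\right) = \sqrt{1503} \left(-9\right) = 3 \sqrt{167} \left(-9\right) = - 27 \sqrt{167}$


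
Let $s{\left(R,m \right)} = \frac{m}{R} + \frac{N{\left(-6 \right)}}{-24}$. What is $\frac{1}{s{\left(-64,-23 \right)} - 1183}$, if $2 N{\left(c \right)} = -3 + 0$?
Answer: $- \frac{64}{75685} \approx -0.00084561$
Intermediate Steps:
$N{\left(c \right)} = - \frac{3}{2}$ ($N{\left(c \right)} = \frac{-3 + 0}{2} = \frac{1}{2} \left(-3\right) = - \frac{3}{2}$)
$s{\left(R,m \right)} = \frac{1}{16} + \frac{m}{R}$ ($s{\left(R,m \right)} = \frac{m}{R} - \frac{3}{2 \left(-24\right)} = \frac{m}{R} - - \frac{1}{16} = \frac{m}{R} + \frac{1}{16} = \frac{1}{16} + \frac{m}{R}$)
$\frac{1}{s{\left(-64,-23 \right)} - 1183} = \frac{1}{\frac{-23 + \frac{1}{16} \left(-64\right)}{-64} - 1183} = \frac{1}{- \frac{-23 - 4}{64} + \left(-4535 + 3352\right)} = \frac{1}{\left(- \frac{1}{64}\right) \left(-27\right) - 1183} = \frac{1}{\frac{27}{64} - 1183} = \frac{1}{- \frac{75685}{64}} = - \frac{64}{75685}$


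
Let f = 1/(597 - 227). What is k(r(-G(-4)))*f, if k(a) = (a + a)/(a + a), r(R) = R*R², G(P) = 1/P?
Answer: 1/370 ≈ 0.0027027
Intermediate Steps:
f = 1/370 ≈ 0.0027027
r(R) = R³
k(a) = 1 (k(a) = (2*a)/((2*a)) = (2*a)*(1/(2*a)) = 1)
k(r(-G(-4)))*f = 1*(1/370) = 1/370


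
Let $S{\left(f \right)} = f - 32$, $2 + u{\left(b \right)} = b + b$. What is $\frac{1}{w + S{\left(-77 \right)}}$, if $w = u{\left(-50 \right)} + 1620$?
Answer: $\frac{1}{1409} \approx 0.00070972$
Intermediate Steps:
$u{\left(b \right)} = -2 + 2 b$ ($u{\left(b \right)} = -2 + \left(b + b\right) = -2 + 2 b$)
$w = 1518$ ($w = \left(-2 + 2 \left(-50\right)\right) + 1620 = \left(-2 - 100\right) + 1620 = -102 + 1620 = 1518$)
$S{\left(f \right)} = -32 + f$ ($S{\left(f \right)} = f - 32 = -32 + f$)
$\frac{1}{w + S{\left(-77 \right)}} = \frac{1}{1518 - 109} = \frac{1}{1409}$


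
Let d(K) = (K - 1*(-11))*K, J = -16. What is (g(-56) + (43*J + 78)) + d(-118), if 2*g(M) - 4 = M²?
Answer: 13586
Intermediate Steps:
g(M) = 2 + M²/2
d(K) = K*(11 + K) (d(K) = (K + 11)*K = (11 + K)*K = K*(11 + K))
(g(-56) + (43*J + 78)) + d(-118) = ((2 + (½)*(-56)²) + (43*(-16) + 78)) - 118*(11 - 118) = ((2 + (½)*3136) + (-688 + 78)) - 118*(-107) = ((2 + 1568) - 610) + 12626 = (1570 - 610) + 12626 = 960 + 12626 = 13586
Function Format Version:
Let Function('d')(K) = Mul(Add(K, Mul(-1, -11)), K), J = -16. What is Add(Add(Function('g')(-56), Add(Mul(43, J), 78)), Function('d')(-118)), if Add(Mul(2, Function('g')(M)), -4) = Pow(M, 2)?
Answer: 13586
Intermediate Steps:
Function('g')(M) = Add(2, Mul(Rational(1, 2), Pow(M, 2)))
Function('d')(K) = Mul(K, Add(11, K)) (Function('d')(K) = Mul(Add(K, 11), K) = Mul(Add(11, K), K) = Mul(K, Add(11, K)))
Add(Add(Function('g')(-56), Add(Mul(43, J), 78)), Function('d')(-118)) = Add(Add(Add(2, Mul(Rational(1, 2), Pow(-56, 2))), Add(Mul(43, -16), 78)), Mul(-118, Add(11, -118))) = Add(Add(Add(2, Mul(Rational(1, 2), 3136)), Add(-688, 78)), Mul(-118, -107)) = Add(Add(Add(2, 1568), -610), 12626) = Add(Add(1570, -610), 12626) = Add(960, 12626) = 13586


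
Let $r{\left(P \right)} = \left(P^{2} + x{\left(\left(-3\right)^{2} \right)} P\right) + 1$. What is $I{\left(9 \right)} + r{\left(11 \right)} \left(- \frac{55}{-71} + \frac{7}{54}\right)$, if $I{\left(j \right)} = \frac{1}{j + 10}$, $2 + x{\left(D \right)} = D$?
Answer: $\frac{13112561}{72846} \approx 180.0$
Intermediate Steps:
$x{\left(D \right)} = -2 + D$
$I{\left(j \right)} = \frac{1}{10 + j}$
$r{\left(P \right)} = 1 + P^{2} + 7 P$ ($r{\left(P \right)} = \left(P^{2} + \left(-2 + \left(-3\right)^{2}\right) P\right) + 1 = \left(P^{2} + \left(-2 + 9\right) P\right) + 1 = \left(P^{2} + 7 P\right) + 1 = 1 + P^{2} + 7 P$)
$I{\left(9 \right)} + r{\left(11 \right)} \left(- \frac{55}{-71} + \frac{7}{54}\right) = \frac{1}{10 + 9} + \left(1 + 11^{2} + 7 \cdot 11\right) \left(- \frac{55}{-71} + \frac{7}{54}\right) = \frac{1}{19} + \left(1 + 121 + 77\right) \left(\left(-55\right) \left(- \frac{1}{71}\right) + 7 \cdot \frac{1}{54}\right) = \frac{1}{19} + 199 \left(\frac{55}{71} + \frac{7}{54}\right) = \frac{1}{19} + 199 \cdot \frac{3467}{3834} = \frac{1}{19} + \frac{689933}{3834} = \frac{13112561}{72846}$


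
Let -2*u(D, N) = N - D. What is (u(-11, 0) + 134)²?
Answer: 66049/4 ≈ 16512.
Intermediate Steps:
u(D, N) = D/2 - N/2 (u(D, N) = -(N - D)/2 = D/2 - N/2)
(u(-11, 0) + 134)² = (((½)*(-11) - ½*0) + 134)² = ((-11/2 + 0) + 134)² = (-11/2 + 134)² = (257/2)² = 66049/4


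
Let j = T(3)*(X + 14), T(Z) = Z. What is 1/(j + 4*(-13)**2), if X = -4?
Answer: 1/706 ≈ 0.0014164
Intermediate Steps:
j = 30 (j = 3*(-4 + 14) = 3*10 = 30)
1/(j + 4*(-13)**2) = 1/(30 + 4*(-13)**2) = 1/(30 + 4*169) = 1/(30 + 676) = 1/706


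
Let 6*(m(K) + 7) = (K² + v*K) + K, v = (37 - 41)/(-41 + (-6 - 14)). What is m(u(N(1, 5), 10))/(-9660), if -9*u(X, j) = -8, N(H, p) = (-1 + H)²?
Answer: 99469/143190180 ≈ 0.00069466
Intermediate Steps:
v = 4/61 (v = -4/(-41 - 20) = -4/(-61) = -4*(-1/61) = 4/61 ≈ 0.065574)
u(X, j) = 8/9 (u(X, j) = -⅑*(-8) = 8/9)
m(K) = -7 + K²/6 + 65*K/366 (m(K) = -7 + ((K² + 4*K/61) + K)/6 = -7 + (K² + 65*K/61)/6 = -7 + (K²/6 + 65*K/366) = -7 + K²/6 + 65*K/366)
m(u(N(1, 5), 10))/(-9660) = (-7 + (8/9)²/6 + (65/366)*(8/9))/(-9660) = (-7 + (⅙)*(64/81) + 260/1647)*(-1/9660) = (-7 + 32/243 + 260/1647)*(-1/9660) = -99469/14823*(-1/9660) = 99469/143190180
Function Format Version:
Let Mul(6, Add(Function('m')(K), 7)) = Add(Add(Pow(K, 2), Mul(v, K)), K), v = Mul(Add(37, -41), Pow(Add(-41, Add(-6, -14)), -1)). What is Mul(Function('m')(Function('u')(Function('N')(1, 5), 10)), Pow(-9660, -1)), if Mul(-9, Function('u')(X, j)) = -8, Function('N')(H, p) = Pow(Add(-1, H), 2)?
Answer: Rational(99469, 143190180) ≈ 0.00069466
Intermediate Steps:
v = Rational(4, 61) (v = Mul(-4, Pow(Add(-41, -20), -1)) = Mul(-4, Pow(-61, -1)) = Mul(-4, Rational(-1, 61)) = Rational(4, 61) ≈ 0.065574)
Function('u')(X, j) = Rational(8, 9) (Function('u')(X, j) = Mul(Rational(-1, 9), -8) = Rational(8, 9))
Function('m')(K) = Add(-7, Mul(Rational(1, 6), Pow(K, 2)), Mul(Rational(65, 366), K)) (Function('m')(K) = Add(-7, Mul(Rational(1, 6), Add(Add(Pow(K, 2), Mul(Rational(4, 61), K)), K))) = Add(-7, Mul(Rational(1, 6), Add(Pow(K, 2), Mul(Rational(65, 61), K)))) = Add(-7, Add(Mul(Rational(1, 6), Pow(K, 2)), Mul(Rational(65, 366), K))) = Add(-7, Mul(Rational(1, 6), Pow(K, 2)), Mul(Rational(65, 366), K)))
Mul(Function('m')(Function('u')(Function('N')(1, 5), 10)), Pow(-9660, -1)) = Mul(Add(-7, Mul(Rational(1, 6), Pow(Rational(8, 9), 2)), Mul(Rational(65, 366), Rational(8, 9))), Pow(-9660, -1)) = Mul(Add(-7, Mul(Rational(1, 6), Rational(64, 81)), Rational(260, 1647)), Rational(-1, 9660)) = Mul(Add(-7, Rational(32, 243), Rational(260, 1647)), Rational(-1, 9660)) = Mul(Rational(-99469, 14823), Rational(-1, 9660)) = Rational(99469, 143190180)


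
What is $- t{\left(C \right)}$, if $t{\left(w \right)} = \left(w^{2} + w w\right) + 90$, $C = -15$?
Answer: $-540$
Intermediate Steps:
$t{\left(w \right)} = 90 + 2 w^{2}$ ($t{\left(w \right)} = \left(w^{2} + w^{2}\right) + 90 = 2 w^{2} + 90 = 90 + 2 w^{2}$)
$- t{\left(C \right)} = - (90 + 2 \left(-15\right)^{2}) = - (90 + 2 \cdot 225) = - (90 + 450) = \left(-1\right) 540 = -540$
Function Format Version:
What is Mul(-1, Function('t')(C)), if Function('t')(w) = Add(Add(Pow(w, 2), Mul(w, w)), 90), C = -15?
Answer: -540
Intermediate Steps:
Function('t')(w) = Add(90, Mul(2, Pow(w, 2))) (Function('t')(w) = Add(Add(Pow(w, 2), Pow(w, 2)), 90) = Add(Mul(2, Pow(w, 2)), 90) = Add(90, Mul(2, Pow(w, 2))))
Mul(-1, Function('t')(C)) = Mul(-1, Add(90, Mul(2, Pow(-15, 2)))) = Mul(-1, Add(90, Mul(2, 225))) = Mul(-1, Add(90, 450)) = Mul(-1, 540) = -540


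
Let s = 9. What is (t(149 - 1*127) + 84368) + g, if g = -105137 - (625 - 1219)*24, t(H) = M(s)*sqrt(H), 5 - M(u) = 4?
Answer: -6513 + sqrt(22) ≈ -6508.3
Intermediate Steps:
M(u) = 1 (M(u) = 5 - 1*4 = 5 - 4 = 1)
t(H) = sqrt(H) (t(H) = 1*sqrt(H) = sqrt(H))
g = -90881 (g = -105137 - (-594)*24 = -105137 - 1*(-14256) = -105137 + 14256 = -90881)
(t(149 - 1*127) + 84368) + g = (sqrt(149 - 1*127) + 84368) - 90881 = (sqrt(149 - 127) + 84368) - 90881 = (sqrt(22) + 84368) - 90881 = (84368 + sqrt(22)) - 90881 = -6513 + sqrt(22)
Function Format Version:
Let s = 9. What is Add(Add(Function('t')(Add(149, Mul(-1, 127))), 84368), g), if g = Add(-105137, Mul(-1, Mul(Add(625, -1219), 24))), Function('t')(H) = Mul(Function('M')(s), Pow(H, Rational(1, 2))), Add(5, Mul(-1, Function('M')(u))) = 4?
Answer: Add(-6513, Pow(22, Rational(1, 2))) ≈ -6508.3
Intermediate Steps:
Function('M')(u) = 1 (Function('M')(u) = Add(5, Mul(-1, 4)) = Add(5, -4) = 1)
Function('t')(H) = Pow(H, Rational(1, 2)) (Function('t')(H) = Mul(1, Pow(H, Rational(1, 2))) = Pow(H, Rational(1, 2)))
g = -90881 (g = Add(-105137, Mul(-1, Mul(-594, 24))) = Add(-105137, Mul(-1, -14256)) = Add(-105137, 14256) = -90881)
Add(Add(Function('t')(Add(149, Mul(-1, 127))), 84368), g) = Add(Add(Pow(Add(149, Mul(-1, 127)), Rational(1, 2)), 84368), -90881) = Add(Add(Pow(Add(149, -127), Rational(1, 2)), 84368), -90881) = Add(Add(Pow(22, Rational(1, 2)), 84368), -90881) = Add(Add(84368, Pow(22, Rational(1, 2))), -90881) = Add(-6513, Pow(22, Rational(1, 2)))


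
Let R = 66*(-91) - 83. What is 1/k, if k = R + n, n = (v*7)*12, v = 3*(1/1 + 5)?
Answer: -1/4577 ≈ -0.00021848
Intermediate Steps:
R = -6089 (R = -6006 - 83 = -6089)
v = 18 (v = 3*(1 + 5) = 3*6 = 18)
n = 1512 (n = (18*7)*12 = 126*12 = 1512)
k = -4577 (k = -6089 + 1512 = -4577)
1/k = 1/(-4577) = -1/4577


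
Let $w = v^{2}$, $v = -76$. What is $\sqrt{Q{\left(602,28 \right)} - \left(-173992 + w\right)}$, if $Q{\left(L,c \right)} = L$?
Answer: $\sqrt{168818} \approx 410.87$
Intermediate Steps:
$w = 5776$ ($w = \left(-76\right)^{2} = 5776$)
$\sqrt{Q{\left(602,28 \right)} - \left(-173992 + w\right)} = \sqrt{602 + \left(196036 - \left(\left(49343 + 5776\right) - 27299\right)\right)} = \sqrt{602 + \left(196036 - \left(55119 - 27299\right)\right)} = \sqrt{602 + \left(196036 - 27820\right)} = \sqrt{602 + 168216} = \sqrt{168818}$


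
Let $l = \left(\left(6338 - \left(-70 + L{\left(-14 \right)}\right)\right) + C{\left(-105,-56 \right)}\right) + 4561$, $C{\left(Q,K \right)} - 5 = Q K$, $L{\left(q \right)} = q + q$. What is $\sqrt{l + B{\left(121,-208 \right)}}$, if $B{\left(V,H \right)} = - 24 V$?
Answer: $\sqrt{13978} \approx 118.23$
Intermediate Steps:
$L{\left(q \right)} = 2 q$
$C{\left(Q,K \right)} = 5 + K Q$ ($C{\left(Q,K \right)} = 5 + Q K = 5 + K Q$)
$l = 16882$ ($l = \left(\left(6338 - \left(-70 + 2 \left(-14\right)\right)\right) + \left(5 - -5880\right)\right) + 4561 = \left(\left(6338 - \left(-70 - 28\right)\right) + \left(5 + 5880\right)\right) + 4561 = \left(\left(6338 - -98\right) + 5885\right) + 4561 = \left(\left(6338 + 98\right) + 5885\right) + 4561 = \left(6436 + 5885\right) + 4561 = 12321 + 4561 = 16882$)
$\sqrt{l + B{\left(121,-208 \right)}} = \sqrt{16882 - 2904} = \sqrt{13978}$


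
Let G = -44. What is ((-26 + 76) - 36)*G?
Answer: -616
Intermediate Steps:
((-26 + 76) - 36)*G = ((-26 + 76) - 36)*(-44) = (50 - 36)*(-44) = 14*(-44) = -616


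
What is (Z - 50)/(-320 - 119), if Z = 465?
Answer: -415/439 ≈ -0.94533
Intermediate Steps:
(Z - 50)/(-320 - 119) = (465 - 50)/(-320 - 119) = 415/(-439) = 415*(-1/439) = -415/439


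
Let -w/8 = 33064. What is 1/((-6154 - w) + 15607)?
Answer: 1/273965 ≈ 3.6501e-6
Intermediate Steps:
w = -264512 (w = -8*33064 = -264512)
1/((-6154 - w) + 15607) = 1/((-6154 - 1*(-264512)) + 15607) = 1/((-6154 + 264512) + 15607) = 1/(258358 + 15607) = 1/273965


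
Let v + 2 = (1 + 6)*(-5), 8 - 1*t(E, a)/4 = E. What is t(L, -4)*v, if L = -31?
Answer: -5772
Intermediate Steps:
t(E, a) = 32 - 4*E
v = -37 (v = -2 + (1 + 6)*(-5) = -2 + 7*(-5) = -2 - 35 = -37)
t(L, -4)*v = (32 - 4*(-31))*(-37) = (32 + 124)*(-37) = 156*(-37) = -5772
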